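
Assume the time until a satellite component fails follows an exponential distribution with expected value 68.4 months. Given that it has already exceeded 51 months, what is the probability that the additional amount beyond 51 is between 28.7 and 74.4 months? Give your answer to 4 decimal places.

0.3203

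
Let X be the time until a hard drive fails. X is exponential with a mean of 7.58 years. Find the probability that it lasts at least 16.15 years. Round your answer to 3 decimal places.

0.119

The rate is λ = 1/7.58 = 0.131926 per year.
P(X > 16.15) = e^(−λ·16.15) = e^(−2.1306) ≈ 0.119.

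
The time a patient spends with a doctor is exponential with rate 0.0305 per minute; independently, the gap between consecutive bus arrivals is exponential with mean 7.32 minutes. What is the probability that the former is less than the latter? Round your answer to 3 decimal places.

λ_1 = 0.0305, λ_2 = 1/7.32 = 0.136612.
For independent exponentials, P(the former < the latter) = λ_1/(λ_1+λ_2) = 0.0305/0.167112 ≈ 0.183.

0.183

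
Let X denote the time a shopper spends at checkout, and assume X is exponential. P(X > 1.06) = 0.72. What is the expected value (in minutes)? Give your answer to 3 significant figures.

3.23

e^(−λ·1.06) = 0.72 ⇒ λ = −ln(0.72)/1.06 = 0.309909.
Mean = 1/λ = 3.22675 minutes.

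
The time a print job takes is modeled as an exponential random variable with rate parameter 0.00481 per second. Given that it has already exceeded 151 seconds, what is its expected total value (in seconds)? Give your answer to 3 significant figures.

By memorylessness, E[X | X > 151] = 151 + 1/λ = 151 + 207.9 = 358.9 seconds.

359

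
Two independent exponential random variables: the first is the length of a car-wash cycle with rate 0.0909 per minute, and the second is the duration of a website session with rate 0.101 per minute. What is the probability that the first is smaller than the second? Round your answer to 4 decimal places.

λ_1 = 0.0909, λ_2 = 0.101.
For independent exponentials, P(the first < the second) = λ_1/(λ_1+λ_2) = 0.0909/0.1919 ≈ 0.4737.

0.4737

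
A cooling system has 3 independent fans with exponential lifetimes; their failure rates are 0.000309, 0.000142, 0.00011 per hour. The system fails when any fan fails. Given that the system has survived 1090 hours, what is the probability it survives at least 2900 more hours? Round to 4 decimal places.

Time to first failure ~ Exp(Σλ) with Σλ = 0.000561.
By memorylessness, P(T > 1090+2900 | T > 1090) = P(T > 2900) = e^(−0.000561·2900) ≈ 0.1965.

0.1965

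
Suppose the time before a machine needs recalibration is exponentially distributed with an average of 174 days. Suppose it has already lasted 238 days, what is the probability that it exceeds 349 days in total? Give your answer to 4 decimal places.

The rate is λ = 1/174 = 0.00574713 per day.
By the memoryless property, P(X > 238+111 | X > 238) = P(X > 111).
P(X > 111) = e^(−0.63793) ≈ 0.5284.

0.5284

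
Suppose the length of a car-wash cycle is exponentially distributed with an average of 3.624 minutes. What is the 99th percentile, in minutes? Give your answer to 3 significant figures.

The rate is λ = 1/3.624 = 0.275938 per minute.
Set 1 − e^(−λt) = 0.99, so t = −ln(0.01)/λ = 4.6052/0.275938 ≈ 16.6891 minutes.

16.7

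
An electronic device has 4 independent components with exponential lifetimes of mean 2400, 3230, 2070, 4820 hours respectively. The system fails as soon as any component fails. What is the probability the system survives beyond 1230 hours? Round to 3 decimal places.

0.175

The first failure time is exponential with rate Σλ_i = 1/2400 + 1/3230 + 1/2070 + 1/4820 = 0.00141682 per hour.
P(min > 1230) = e^(−0.00141682·1230) = e^(−1.7427) ≈ 0.175.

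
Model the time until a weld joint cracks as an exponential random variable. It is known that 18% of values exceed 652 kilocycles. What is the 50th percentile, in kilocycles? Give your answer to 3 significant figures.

264

e^(−λ·652) = 0.18 ⇒ λ = −ln(0.18)/652 = 0.00263006.
50th percentile: 1 − e^(−λt) = 0.5, t = −ln(0.5)/λ = 263.548 kilocycles.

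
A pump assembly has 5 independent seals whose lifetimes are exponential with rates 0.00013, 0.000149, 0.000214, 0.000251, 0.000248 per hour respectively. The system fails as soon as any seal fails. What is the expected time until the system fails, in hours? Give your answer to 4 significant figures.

The time to first failure is exponential with rate Σλ = 0.00013 + 0.000149 + 0.000214 + 0.000251 + 0.000248 = 0.000992.
E[min] = 1/Σλ = 1/0.000992 = 1008.06 hours.

1008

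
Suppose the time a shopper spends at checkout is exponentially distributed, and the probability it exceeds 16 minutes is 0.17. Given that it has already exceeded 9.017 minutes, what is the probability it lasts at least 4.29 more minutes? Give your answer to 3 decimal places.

0.622

From e^(−λ·16) = 0.17, λ = −ln(0.17)/16 = 0.110747.
Memoryless: P(X > 9.017+4.29 | X > 9.017) = P(X > 4.29) = e^(−0.110747·4.29) ≈ 0.622.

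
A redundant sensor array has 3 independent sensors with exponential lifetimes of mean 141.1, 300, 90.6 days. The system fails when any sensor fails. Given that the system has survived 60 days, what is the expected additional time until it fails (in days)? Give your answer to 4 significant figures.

46.60

First-failure rate Σλ = 1/141.1 + 1/300 + 1/90.6 = 0.021458.
By memorylessness the expected residual is 1/Σλ = 46.6026 days, regardless of the 60 already elapsed.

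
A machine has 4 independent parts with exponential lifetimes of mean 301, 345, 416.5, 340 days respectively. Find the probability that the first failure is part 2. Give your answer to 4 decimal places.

Rates: λ_i = 1/mean_i → 0.00332226, 0.00289855, 0.00240096, 0.00294118; Σλ = 0.0115629.
P(part 2 first) = λ_2/Σλ = 0.00289855/0.0115629 ≈ 0.2507.

0.2507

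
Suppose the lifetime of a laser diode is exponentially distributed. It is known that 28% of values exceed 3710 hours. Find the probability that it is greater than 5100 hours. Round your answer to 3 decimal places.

0.174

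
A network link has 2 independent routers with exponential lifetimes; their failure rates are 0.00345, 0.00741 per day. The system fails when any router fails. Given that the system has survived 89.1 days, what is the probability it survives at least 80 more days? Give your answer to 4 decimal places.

0.4195

Time to first failure ~ Exp(Σλ) with Σλ = 0.01086.
By memorylessness, P(T > 89.1+80 | T > 89.1) = P(T > 80) = e^(−0.01086·80) ≈ 0.4195.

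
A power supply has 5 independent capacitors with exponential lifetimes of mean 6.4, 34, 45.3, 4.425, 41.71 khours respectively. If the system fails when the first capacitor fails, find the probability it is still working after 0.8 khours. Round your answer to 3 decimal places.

The first failure time is exponential with rate Σλ_i = 1/6.4 + 1/34 + 1/45.3 + 1/4.425 + 1/41.71 = 0.457701 per khour.
P(min > 0.8) = e^(−0.457701·0.8) = e^(−0.36616) ≈ 0.693.

0.693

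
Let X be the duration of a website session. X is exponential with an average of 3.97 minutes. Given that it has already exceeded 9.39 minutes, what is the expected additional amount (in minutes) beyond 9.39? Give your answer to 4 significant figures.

3.970

The rate is λ = 1/3.97 = 0.251889 per minute.
By memorylessness, the remaining amount past any threshold is again Exp(λ) with mean 1/λ = 3.97 minutes.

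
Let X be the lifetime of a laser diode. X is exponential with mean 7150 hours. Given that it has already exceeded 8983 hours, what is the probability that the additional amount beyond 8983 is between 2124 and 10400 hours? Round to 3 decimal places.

The rate is λ = 1/7150 = 0.00013986 per hour.
Memoryless: the residual past 8983 is again Exp(λ).
P(2124 < residual < 10400) = e^(−λ·2124) − e^(−λ·10400) = 0.74300 − 0.23351 ≈ 0.509.

0.509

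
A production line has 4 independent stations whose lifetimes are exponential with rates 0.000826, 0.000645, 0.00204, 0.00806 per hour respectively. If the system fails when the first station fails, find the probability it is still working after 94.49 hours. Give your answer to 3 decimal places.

The time to first failure is exponential with rate Σλ = 0.000826 + 0.000645 + 0.00204 + 0.00806 = 0.011571.
P(min > 94.49) = e^(−0.011571·94.49) = e^(−1.0933) ≈ 0.335.

0.335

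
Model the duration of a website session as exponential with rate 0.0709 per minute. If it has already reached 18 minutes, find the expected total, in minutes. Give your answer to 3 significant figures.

32.1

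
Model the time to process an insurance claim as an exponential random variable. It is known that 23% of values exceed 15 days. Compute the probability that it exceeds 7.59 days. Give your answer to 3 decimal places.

0.475

e^(−λ·15) = 0.23 ⇒ λ = −ln(0.23)/15 = 0.0979784.
P(X > 7.59) = e^(−0.0979784·7.59) = e^(−0.74366) ≈ 0.475.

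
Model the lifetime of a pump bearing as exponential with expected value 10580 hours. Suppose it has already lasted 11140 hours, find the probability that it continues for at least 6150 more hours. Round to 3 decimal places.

0.559

The rate is λ = 1/10580 = 0.000094518 per hour.
By the memoryless property, P(X > 11140+6150 | X > 11140) = P(X > 6150).
P(X > 6150) = e^(−0.58129) ≈ 0.559.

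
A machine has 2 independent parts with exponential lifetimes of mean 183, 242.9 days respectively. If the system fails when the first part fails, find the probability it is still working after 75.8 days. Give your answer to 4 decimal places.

0.4837

The first failure time is exponential with rate Σλ_i = 1/183 + 1/242.9 = 0.0095814 per day.
P(min > 75.8) = e^(−0.0095814·75.8) = e^(−0.72627) ≈ 0.4837.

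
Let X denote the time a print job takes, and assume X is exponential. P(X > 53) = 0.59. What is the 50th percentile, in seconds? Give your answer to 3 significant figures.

69.6

e^(−λ·53) = 0.59 ⇒ λ = −ln(0.59)/53 = 0.00995533.
50th percentile: 1 − e^(−λt) = 0.5, t = −ln(0.5)/λ = 69.6257 seconds.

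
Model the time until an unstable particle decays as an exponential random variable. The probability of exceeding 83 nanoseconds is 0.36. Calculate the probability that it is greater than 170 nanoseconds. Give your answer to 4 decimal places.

0.1234

e^(−λ·83) = 0.36 ⇒ λ = −ln(0.36)/83 = 0.0123091.
P(X > 170) = e^(−0.0123091·170) = e^(−2.0925) ≈ 0.1234.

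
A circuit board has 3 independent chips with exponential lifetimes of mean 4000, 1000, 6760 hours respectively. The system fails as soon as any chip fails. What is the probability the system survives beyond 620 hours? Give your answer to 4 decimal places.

The first failure time is exponential with rate Σλ_i = 1/4000 + 1/1000 + 1/6760 = 0.00139793 per hour.
P(min > 620) = e^(−0.00139793·620) = e^(−0.86672) ≈ 0.4203.

0.4203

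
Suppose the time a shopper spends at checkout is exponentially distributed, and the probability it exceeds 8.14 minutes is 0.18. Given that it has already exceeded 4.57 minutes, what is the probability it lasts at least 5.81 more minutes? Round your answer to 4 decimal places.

0.2941

From e^(−λ·8.14) = 0.18, λ = −ln(0.18)/8.14 = 0.210663.
Memoryless: P(X > 4.57+5.81 | X > 4.57) = P(X > 5.81) = e^(−0.210663·5.81) ≈ 0.2941.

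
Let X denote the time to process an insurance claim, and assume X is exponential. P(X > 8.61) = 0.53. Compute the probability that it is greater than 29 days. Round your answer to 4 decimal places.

e^(−λ·8.61) = 0.53 ⇒ λ = −ln(0.53)/8.61 = 0.0737373.
P(X > 29) = e^(−0.0737373·29) = e^(−2.1384) ≈ 0.1178.

0.1178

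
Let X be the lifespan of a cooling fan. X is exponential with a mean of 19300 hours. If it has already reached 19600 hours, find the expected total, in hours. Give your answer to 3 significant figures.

38900

The rate is λ = 1/19300 = 0.0000518135 per hour.
By memorylessness, E[X | X > 19600] = 19600 + 1/λ = 19600 + 19300 = 38900 hours.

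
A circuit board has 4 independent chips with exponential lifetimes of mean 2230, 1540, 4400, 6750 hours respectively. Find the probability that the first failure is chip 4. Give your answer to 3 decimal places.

0.101

Rates: λ_i = 1/mean_i → 0.00044843, 0.000649351, 0.000227273, 0.000148148; Σλ = 0.0014732.
P(chip 4 first) = λ_4/Σλ = 0.000148148/0.0014732 ≈ 0.101.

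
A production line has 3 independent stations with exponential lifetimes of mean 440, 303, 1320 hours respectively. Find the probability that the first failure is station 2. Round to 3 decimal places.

0.521

Rates: λ_i = 1/mean_i → 0.00227273, 0.00330033, 0.000757576; Σλ = 0.00633063.
P(station 2 first) = λ_2/Σλ = 0.00330033/0.00633063 ≈ 0.521.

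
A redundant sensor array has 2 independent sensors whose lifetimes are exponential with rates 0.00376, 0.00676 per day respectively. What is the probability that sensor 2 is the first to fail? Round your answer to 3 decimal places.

0.643

The time to first failure is exponential with rate Σλ = 0.00376 + 0.00676 = 0.01052.
P(sensor 2 first) = λ_2/Σλ = 0.00676/0.01052 ≈ 0.643.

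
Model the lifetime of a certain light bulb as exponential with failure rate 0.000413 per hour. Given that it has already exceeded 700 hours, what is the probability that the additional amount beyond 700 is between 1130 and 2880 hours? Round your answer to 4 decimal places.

Memoryless: the residual past 700 is again Exp(λ).
P(1130 < residual < 2880) = e^(−λ·1130) − e^(−λ·2880) = 0.62707 − 0.30439 ≈ 0.3227.

0.3227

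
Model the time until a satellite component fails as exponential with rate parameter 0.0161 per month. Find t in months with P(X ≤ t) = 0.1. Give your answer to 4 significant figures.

6.544

Set 1 − e^(−λt) = 0.1, so t = −ln(0.9)/λ = 0.10536/0.0161 ≈ 6.54413 months.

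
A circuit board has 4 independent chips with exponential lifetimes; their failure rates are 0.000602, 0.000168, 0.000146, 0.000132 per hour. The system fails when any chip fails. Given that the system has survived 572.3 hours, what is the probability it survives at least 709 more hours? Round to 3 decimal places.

0.476

Time to first failure ~ Exp(Σλ) with Σλ = 0.001048.
By memorylessness, P(T > 572.3+709 | T > 572.3) = P(T > 709) = e^(−0.001048·709) ≈ 0.476.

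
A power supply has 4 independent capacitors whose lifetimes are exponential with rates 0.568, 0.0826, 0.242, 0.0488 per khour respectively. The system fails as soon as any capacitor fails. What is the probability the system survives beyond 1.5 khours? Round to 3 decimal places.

The time to first failure is exponential with rate Σλ = 0.568 + 0.0826 + 0.242 + 0.0488 = 0.9414.
P(min > 1.5) = e^(−0.9414·1.5) = e^(−1.4121) ≈ 0.244.

0.244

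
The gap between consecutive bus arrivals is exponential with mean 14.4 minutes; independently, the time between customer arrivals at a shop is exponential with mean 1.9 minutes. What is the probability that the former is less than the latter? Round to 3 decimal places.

λ_1 = 1/14.4 = 0.0694444, λ_2 = 1/1.9 = 0.526316.
For independent exponentials, P(the former < the latter) = λ_1/(λ_1+λ_2) = 0.0694444/0.59576 ≈ 0.117.

0.117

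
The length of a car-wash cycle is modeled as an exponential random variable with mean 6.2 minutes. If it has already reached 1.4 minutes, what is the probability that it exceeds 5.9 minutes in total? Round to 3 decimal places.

0.484

The rate is λ = 1/6.2 = 0.16129 per minute.
By the memoryless property, P(X > 1.4+4.5 | X > 1.4) = P(X > 4.5).
P(X > 4.5) = e^(−0.72581) ≈ 0.484.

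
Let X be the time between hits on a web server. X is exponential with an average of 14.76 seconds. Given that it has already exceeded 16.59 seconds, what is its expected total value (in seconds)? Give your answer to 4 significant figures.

31.35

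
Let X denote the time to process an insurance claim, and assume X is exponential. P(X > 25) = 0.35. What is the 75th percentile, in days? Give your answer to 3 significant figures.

33.0

e^(−λ·25) = 0.35 ⇒ λ = −ln(0.35)/25 = 0.0419929.
75th percentile: 1 − e^(−λt) = 0.75, t = −ln(0.25)/λ = 33.0126 days.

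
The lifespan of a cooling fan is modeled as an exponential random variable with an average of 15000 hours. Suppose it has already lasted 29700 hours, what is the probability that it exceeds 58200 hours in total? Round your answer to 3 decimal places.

The rate is λ = 1/15000 = 0.0000666667 per hour.
The exponential is memoryless, so the remaining time is again Exp(λ): the condition X > 29700 is irrelevant.
P(X > 28500) = e^(−1.9) ≈ 0.150.

0.150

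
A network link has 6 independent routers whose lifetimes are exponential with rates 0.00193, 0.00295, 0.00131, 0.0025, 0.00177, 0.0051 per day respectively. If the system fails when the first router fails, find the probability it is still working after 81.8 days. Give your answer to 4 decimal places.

0.2800

The time to first failure is exponential with rate Σλ = 0.00193 + 0.00295 + 0.00131 + 0.0025 + 0.00177 + 0.0051 = 0.01556.
P(min > 81.8) = e^(−0.01556·81.8) = e^(−1.2728) ≈ 0.2800.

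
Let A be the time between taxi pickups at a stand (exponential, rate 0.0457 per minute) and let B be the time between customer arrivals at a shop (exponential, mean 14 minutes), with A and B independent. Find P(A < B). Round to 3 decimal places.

0.390

λ_1 = 0.0457, λ_2 = 1/14 = 0.0714286.
For independent exponentials, P(A < B) = λ_1/(λ_1+λ_2) = 0.0457/0.117129 ≈ 0.390.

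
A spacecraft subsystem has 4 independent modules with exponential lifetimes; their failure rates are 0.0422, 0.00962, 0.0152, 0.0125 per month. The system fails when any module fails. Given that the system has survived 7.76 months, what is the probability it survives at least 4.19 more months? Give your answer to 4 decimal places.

0.7166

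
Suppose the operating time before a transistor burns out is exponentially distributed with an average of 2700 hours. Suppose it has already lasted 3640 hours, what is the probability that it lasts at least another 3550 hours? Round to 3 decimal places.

0.269

The rate is λ = 1/2700 = 0.00037037 per hour.
The exponential is memoryless, so the remaining time is again Exp(λ): the condition X > 3640 is irrelevant.
P(X > 3550) = e^(−1.3148) ≈ 0.269.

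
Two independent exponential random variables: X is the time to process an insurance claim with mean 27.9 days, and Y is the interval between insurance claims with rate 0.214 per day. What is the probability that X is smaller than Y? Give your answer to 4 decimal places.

λ_1 = 1/27.9 = 0.0358423, λ_2 = 0.214.
For independent exponentials, P(X < Y) = λ_1/(λ_1+λ_2) = 0.0358423/0.249842 ≈ 0.1435.

0.1435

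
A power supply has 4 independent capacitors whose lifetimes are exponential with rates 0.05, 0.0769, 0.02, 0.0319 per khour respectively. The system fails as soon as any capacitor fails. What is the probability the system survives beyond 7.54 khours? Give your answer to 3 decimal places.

The time to first failure is exponential with rate Σλ = 0.05 + 0.0769 + 0.02 + 0.0319 = 0.1788.
P(min > 7.54) = e^(−0.1788·7.54) = e^(−1.3482) ≈ 0.260.

0.260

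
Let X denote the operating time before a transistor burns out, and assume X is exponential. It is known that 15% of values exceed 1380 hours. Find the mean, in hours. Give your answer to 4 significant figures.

727.4

e^(−λ·1380) = 0.15 ⇒ λ = −ln(0.15)/1380 = 0.00137472.
Mean = 1/λ = 727.418 hours.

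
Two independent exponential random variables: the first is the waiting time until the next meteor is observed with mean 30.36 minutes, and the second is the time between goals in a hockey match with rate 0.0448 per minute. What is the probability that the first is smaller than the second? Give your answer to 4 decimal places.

0.4237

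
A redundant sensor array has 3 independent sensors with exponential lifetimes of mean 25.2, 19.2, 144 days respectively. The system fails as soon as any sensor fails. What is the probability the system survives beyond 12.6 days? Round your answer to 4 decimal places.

The first failure time is exponential with rate Σλ_i = 1/25.2 + 1/19.2 + 1/144 = 0.0987103 per day.
P(min > 12.6) = e^(−0.0987103·12.6) = e^(−1.2437) ≈ 0.2883.

0.2883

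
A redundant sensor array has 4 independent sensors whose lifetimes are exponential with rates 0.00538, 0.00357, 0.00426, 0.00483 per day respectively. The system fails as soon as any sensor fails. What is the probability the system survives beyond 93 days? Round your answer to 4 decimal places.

0.1868

The time to first failure is exponential with rate Σλ = 0.00538 + 0.00357 + 0.00426 + 0.00483 = 0.01804.
P(min > 93) = e^(−0.01804·93) = e^(−1.6777) ≈ 0.1868.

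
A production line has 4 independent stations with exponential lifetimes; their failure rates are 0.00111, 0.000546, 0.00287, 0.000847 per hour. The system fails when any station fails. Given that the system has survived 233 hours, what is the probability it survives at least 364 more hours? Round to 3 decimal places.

Time to first failure ~ Exp(Σλ) with Σλ = 0.005373.
By memorylessness, P(T > 233+364 | T > 233) = P(T > 364) = e^(−0.005373·364) ≈ 0.141.

0.141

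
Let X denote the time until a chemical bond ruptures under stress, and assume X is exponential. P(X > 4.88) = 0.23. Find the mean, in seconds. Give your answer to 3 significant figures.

e^(−λ·4.88) = 0.23 ⇒ λ = −ln(0.23)/4.88 = 0.301163.
Mean = 1/λ = 3.32046 seconds.

3.32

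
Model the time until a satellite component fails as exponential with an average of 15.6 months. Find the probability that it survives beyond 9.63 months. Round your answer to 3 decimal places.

0.539

The rate is λ = 1/15.6 = 0.0641026 per month.
P(X > 9.63) = e^(−λ·9.63) = e^(−0.61731) ≈ 0.539.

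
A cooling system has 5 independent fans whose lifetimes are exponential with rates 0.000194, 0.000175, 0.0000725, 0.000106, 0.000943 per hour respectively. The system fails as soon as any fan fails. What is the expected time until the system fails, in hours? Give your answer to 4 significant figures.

The time to first failure is exponential with rate Σλ = 0.000194 + 0.000175 + 0.0000725 + 0.000106 + 0.000943 = 0.0014905.
E[min] = 1/Σλ = 1/0.0014905 = 670.916 hours.

670.9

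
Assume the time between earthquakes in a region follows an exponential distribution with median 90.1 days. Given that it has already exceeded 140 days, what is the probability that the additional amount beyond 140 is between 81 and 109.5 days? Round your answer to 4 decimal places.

For an exponential, median = ln(2)/λ, so λ = ln 2 / 90.1 = 0.00769309 per day.
Memoryless: the residual past 140 is again Exp(λ).
P(81 < residual < 109.5) = e^(−λ·81) − e^(−λ·109.5) = 0.53626 − 0.43068 ≈ 0.1056.

0.1056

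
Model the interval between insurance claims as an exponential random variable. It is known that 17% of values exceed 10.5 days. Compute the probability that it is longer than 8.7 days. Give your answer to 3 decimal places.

e^(−λ·10.5) = 0.17 ⇒ λ = −ln(0.17)/10.5 = 0.168758.
P(X > 8.7) = e^(−0.168758·8.7) = e^(−1.4682) ≈ 0.230.

0.230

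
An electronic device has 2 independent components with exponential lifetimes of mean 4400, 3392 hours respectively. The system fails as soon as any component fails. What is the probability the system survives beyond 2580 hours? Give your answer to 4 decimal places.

0.2600

The first failure time is exponential with rate Σλ_i = 1/4400 + 1/3392 = 0.000522084 per hour.
P(min > 2580) = e^(−0.000522084·2580) = e^(−1.347) ≈ 0.2600.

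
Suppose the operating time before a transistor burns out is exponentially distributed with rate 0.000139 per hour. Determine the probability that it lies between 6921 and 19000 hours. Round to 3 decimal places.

P(6921 < X < 19000) = e^(−λ·6921) − e^(−λ·19000) = 0.38212 − 0.07129 ≈ 0.311.

0.311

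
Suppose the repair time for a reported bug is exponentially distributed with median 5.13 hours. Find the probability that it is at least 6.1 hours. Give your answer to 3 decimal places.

For an exponential, median = ln(2)/λ, so λ = ln 2 / 5.13 = 0.135116 per hour.
P(X > 6.1) = e^(−λ·6.1) = e^(−0.82421) ≈ 0.439.

0.439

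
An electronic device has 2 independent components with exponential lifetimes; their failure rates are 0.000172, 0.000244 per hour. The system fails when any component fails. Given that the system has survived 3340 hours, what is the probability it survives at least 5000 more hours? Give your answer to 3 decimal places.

Time to first failure ~ Exp(Σλ) with Σλ = 0.000416.
By memorylessness, P(T > 3340+5000 | T > 3340) = P(T > 5000) = e^(−0.000416·5000) ≈ 0.125.

0.125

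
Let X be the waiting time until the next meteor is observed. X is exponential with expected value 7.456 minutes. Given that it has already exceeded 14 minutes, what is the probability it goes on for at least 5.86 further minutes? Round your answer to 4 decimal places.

The rate is λ = 1/7.456 = 0.13412 per minute.
The exponential is memoryless, so the remaining time is again Exp(λ): the condition X > 14 is irrelevant.
P(X > 5.86) = e^(−0.78594) ≈ 0.4557.

0.4557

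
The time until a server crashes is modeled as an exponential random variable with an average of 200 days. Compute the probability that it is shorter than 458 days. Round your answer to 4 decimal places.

0.8987

The rate is λ = 1/200 = 0.005 per day.
P(X ≤ 458) = 1 − e^(−λ·458) = 1 − e^(−2.29) ≈ 0.8987.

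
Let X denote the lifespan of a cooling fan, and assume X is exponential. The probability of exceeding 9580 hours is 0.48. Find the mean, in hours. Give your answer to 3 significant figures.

e^(−λ·9580) = 0.48 ⇒ λ = −ln(0.48)/9580 = 0.0000766147.
Mean = 1/λ = 13052.3 hours.

13100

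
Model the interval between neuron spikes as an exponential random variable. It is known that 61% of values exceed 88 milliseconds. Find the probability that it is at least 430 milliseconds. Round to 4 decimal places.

0.0893

e^(−λ·88) = 0.61 ⇒ λ = −ln(0.61)/88 = 0.005617.
P(X > 430) = e^(−0.005617·430) = e^(−2.4153) ≈ 0.0893.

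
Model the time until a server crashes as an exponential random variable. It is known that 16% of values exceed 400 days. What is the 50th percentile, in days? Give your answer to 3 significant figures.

e^(−λ·400) = 0.16 ⇒ λ = −ln(0.16)/400 = 0.00458145.
50th percentile: 1 − e^(−λt) = 0.5, t = −ln(0.5)/λ = 151.294 days.

151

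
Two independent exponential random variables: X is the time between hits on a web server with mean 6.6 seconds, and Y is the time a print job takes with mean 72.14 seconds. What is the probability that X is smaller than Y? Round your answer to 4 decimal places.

λ_1 = 1/6.6 = 0.151515, λ_2 = 1/72.14 = 0.0138619.
For independent exponentials, P(X < Y) = λ_1/(λ_1+λ_2) = 0.151515/0.165377 ≈ 0.9162.

0.9162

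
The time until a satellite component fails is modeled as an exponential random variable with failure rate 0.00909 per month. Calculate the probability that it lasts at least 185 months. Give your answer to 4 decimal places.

0.1861

P(X > 185) = e^(−λ·185) = e^(−1.6817) ≈ 0.1861.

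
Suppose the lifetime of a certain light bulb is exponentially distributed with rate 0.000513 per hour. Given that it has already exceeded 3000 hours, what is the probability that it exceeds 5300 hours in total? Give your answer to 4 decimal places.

0.3073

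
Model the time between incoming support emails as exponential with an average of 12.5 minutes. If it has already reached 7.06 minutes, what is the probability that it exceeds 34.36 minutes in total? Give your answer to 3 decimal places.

0.113

The rate is λ = 1/12.5 = 0.08 per minute.
By the memoryless property, P(X > 7.06+27.3 | X > 7.06) = P(X > 27.3).
P(X > 27.3) = e^(−2.184) ≈ 0.113.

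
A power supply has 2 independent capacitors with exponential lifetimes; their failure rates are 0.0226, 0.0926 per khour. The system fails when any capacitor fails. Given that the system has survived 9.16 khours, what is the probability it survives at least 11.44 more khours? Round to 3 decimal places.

0.268

Time to first failure ~ Exp(Σλ) with Σλ = 0.1152.
By memorylessness, P(T > 9.16+11.44 | T > 9.16) = P(T > 11.44) = e^(−0.1152·11.44) ≈ 0.268.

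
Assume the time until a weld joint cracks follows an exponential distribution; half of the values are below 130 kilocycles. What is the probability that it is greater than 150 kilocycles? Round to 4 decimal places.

0.4494

For an exponential, median = ln(2)/λ, so λ = ln 2 / 130 = 0.0053319 per kilocycle.
P(X > 150) = e^(−λ·150) = e^(−0.79979) ≈ 0.4494.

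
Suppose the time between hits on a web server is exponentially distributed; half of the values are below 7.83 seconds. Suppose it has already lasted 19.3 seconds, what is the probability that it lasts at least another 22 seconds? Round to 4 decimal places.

0.1426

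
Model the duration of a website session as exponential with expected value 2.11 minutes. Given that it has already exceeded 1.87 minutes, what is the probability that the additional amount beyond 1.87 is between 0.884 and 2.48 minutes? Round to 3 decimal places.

0.349

The rate is λ = 1/2.11 = 0.473934 per minute.
Memoryless: the residual past 1.87 is again Exp(λ).
P(0.884 < residual < 2.48) = e^(−λ·0.884) − e^(−λ·2.48) = 0.65773 − 0.30871 ≈ 0.349.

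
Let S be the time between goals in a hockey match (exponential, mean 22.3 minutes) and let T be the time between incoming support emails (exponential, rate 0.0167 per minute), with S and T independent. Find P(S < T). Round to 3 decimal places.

λ_1 = 1/22.3 = 0.044843, λ_2 = 0.0167.
For independent exponentials, P(S < T) = λ_1/(λ_1+λ_2) = 0.044843/0.061543 ≈ 0.729.

0.729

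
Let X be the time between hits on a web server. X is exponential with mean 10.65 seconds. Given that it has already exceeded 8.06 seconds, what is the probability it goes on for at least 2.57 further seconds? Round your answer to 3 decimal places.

The rate is λ = 1/10.65 = 0.0938967 per second.
The exponential is memoryless, so the remaining time is again Exp(λ): the condition X > 8.06 is irrelevant.
P(X > 2.57) = e^(−0.24131) ≈ 0.786.

0.786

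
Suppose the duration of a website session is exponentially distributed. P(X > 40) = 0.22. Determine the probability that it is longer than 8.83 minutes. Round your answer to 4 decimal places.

0.7159

e^(−λ·40) = 0.22 ⇒ λ = −ln(0.22)/40 = 0.0378532.
P(X > 8.83) = e^(−0.0378532·8.83) = e^(−0.33424) ≈ 0.7159.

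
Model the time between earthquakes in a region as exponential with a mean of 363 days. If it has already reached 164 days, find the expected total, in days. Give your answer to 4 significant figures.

527.0

The rate is λ = 1/363 = 0.00275482 per day.
By memorylessness, E[X | X > 164] = 164 + 1/λ = 164 + 363 = 527 days.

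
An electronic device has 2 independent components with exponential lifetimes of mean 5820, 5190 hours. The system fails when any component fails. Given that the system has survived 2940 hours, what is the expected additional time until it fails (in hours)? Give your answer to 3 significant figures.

2740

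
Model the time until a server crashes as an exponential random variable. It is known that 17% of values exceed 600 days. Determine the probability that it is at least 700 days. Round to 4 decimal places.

e^(−λ·600) = 0.17 ⇒ λ = −ln(0.17)/600 = 0.00295326.
P(X > 700) = e^(−0.00295326·700) = e^(−2.0673) ≈ 0.1265.

0.1265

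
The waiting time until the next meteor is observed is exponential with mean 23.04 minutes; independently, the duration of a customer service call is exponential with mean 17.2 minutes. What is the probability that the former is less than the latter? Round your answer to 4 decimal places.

λ_1 = 1/23.04 = 0.0434028, λ_2 = 1/17.2 = 0.0581395.
For independent exponentials, P(the former < the latter) = λ_1/(λ_1+λ_2) = 0.0434028/0.101542 ≈ 0.4274.

0.4274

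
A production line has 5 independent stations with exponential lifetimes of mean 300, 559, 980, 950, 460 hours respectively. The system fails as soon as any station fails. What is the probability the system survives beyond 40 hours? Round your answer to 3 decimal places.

0.687

The first failure time is exponential with rate Σλ_i = 1/300 + 1/559 + 1/980 + 1/950 + 1/460 = 0.00936919 per hour.
P(min > 40) = e^(−0.00936919·40) = e^(−0.37477) ≈ 0.687.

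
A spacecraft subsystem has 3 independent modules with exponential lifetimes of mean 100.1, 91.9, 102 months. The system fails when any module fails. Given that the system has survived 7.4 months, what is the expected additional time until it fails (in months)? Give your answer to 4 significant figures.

First-failure rate Σλ = 1/100.1 + 1/91.9 + 1/102 = 0.0306753.
By memorylessness the expected residual is 1/Σλ = 32.5995 months, regardless of the 7.4 already elapsed.

32.60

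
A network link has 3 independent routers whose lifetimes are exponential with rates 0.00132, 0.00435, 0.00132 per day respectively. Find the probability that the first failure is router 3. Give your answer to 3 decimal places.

The time to first failure is exponential with rate Σλ = 0.00132 + 0.00435 + 0.00132 = 0.00699.
P(router 3 first) = λ_3/Σλ = 0.00132/0.00699 ≈ 0.189.

0.189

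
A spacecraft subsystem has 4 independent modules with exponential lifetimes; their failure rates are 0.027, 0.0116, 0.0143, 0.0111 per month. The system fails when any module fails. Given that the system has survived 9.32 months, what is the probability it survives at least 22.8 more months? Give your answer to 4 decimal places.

0.2324

Time to first failure ~ Exp(Σλ) with Σλ = 0.064.
By memorylessness, P(T > 9.32+22.8 | T > 9.32) = P(T > 22.8) = e^(−0.064·22.8) ≈ 0.2324.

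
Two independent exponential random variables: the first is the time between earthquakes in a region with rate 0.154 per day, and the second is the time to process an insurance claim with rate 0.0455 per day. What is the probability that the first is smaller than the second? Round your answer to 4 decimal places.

λ_1 = 0.154, λ_2 = 0.0455.
For independent exponentials, P(the first < the second) = λ_1/(λ_1+λ_2) = 0.154/0.1995 ≈ 0.7719.

0.7719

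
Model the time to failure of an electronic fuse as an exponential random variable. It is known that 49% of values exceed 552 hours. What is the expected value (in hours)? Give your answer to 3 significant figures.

774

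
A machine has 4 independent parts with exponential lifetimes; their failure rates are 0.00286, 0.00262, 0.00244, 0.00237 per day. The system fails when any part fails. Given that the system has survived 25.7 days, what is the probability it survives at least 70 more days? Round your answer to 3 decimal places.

Time to first failure ~ Exp(Σλ) with Σλ = 0.01029.
By memorylessness, P(T > 25.7+70 | T > 25.7) = P(T > 70) = e^(−0.01029·70) ≈ 0.487.

0.487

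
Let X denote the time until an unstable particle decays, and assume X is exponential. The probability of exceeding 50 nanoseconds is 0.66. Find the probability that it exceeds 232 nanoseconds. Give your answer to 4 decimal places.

0.1454

e^(−λ·50) = 0.66 ⇒ λ = −ln(0.66)/50 = 0.00831031.
P(X > 232) = e^(−0.00831031·232) = e^(−1.928) ≈ 0.1454.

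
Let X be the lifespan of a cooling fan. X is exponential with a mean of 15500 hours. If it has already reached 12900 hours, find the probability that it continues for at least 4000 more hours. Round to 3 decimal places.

The rate is λ = 1/15500 = 0.0000645161 per hour.
The exponential is memoryless, so the remaining time is again Exp(λ): the condition X > 12900 is irrelevant.
P(X > 4000) = e^(−0.25806) ≈ 0.773.

0.773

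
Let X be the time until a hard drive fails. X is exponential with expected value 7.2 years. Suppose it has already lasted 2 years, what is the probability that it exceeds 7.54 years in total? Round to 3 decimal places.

The rate is λ = 1/7.2 = 0.138889 per year.
P(X > s+t | X > s) = e^(−λ(s+t))/e^(−λs) = e^(−λt), independent of s = 2.
P(X > 5.54) = e^(−0.76944) ≈ 0.463.

0.463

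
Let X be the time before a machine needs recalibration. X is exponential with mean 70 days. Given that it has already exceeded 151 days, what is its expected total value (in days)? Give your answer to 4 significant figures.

221.0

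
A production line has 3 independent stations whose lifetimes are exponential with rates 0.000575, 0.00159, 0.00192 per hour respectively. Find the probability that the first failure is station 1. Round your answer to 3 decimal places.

The time to first failure is exponential with rate Σλ = 0.000575 + 0.00159 + 0.00192 = 0.004085.
P(station 1 first) = λ_1/Σλ = 0.000575/0.004085 ≈ 0.141.

0.141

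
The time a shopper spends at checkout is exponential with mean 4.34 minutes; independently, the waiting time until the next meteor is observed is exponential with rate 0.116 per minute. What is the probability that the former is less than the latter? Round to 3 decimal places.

0.665

λ_1 = 1/4.34 = 0.230415, λ_2 = 0.116.
For independent exponentials, P(the former < the latter) = λ_1/(λ_1+λ_2) = 0.230415/0.346415 ≈ 0.665.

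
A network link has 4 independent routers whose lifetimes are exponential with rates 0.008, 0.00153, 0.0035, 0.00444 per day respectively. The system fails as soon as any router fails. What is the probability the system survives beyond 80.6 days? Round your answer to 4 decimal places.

0.2446

The time to first failure is exponential with rate Σλ = 0.008 + 0.00153 + 0.0035 + 0.00444 = 0.01747.
P(min > 80.6) = e^(−0.01747·80.6) = e^(−1.4081) ≈ 0.2446.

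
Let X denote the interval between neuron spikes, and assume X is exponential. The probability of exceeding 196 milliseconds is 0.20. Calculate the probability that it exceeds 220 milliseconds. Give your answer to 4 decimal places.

e^(−λ·196) = 0.20 ⇒ λ = −ln(0.20)/196 = 0.00821142.
P(X > 220) = e^(−0.00821142·220) = e^(−1.8065) ≈ 0.1642.

0.1642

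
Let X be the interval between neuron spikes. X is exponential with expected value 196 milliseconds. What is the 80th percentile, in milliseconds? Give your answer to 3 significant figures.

315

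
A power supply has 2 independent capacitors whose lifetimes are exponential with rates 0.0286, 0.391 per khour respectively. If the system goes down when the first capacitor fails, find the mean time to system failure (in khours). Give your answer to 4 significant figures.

The time to first failure is exponential with rate Σλ = 0.0286 + 0.391 = 0.4196.
E[min] = 1/Σλ = 1/0.4196 = 2.38322 khours.

2.383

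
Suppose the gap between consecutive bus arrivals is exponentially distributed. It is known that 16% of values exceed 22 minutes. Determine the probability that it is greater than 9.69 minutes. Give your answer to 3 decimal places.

0.446

e^(−λ·22) = 0.16 ⇒ λ = −ln(0.16)/22 = 0.0832992.
P(X > 9.69) = e^(−0.0832992·9.69) = e^(−0.80717) ≈ 0.446.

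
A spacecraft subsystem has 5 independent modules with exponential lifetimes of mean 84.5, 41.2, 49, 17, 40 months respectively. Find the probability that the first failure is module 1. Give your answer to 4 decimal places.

Rates: λ_i = 1/mean_i → 0.0118343, 0.0242718, 0.0204082, 0.0588235, 0.025; Σλ = 0.140338.
P(module 1 first) = λ_1/Σλ = 0.0118343/0.140338 ≈ 0.0843.

0.0843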